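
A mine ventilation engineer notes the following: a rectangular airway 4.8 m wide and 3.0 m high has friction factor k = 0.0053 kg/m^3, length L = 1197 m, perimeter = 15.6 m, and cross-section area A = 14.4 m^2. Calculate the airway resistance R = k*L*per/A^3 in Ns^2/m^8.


Compute the numerator:
k * L * per = 0.0053 * 1197 * 15.6
= 98.96796
Compute the denominator:
A^3 = 14.4^3 = 2985.984
Resistance:
R = 98.96796 / 2985.984
= 0.0331 Ns^2/m^8

0.0331 Ns^2/m^8


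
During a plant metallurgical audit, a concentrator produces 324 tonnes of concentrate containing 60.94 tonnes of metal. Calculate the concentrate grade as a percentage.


18.8086%

Grade = (metal in concentrate / concentrate mass) * 100
= (60.94 / 324) * 100
= 0.1880864198 * 100
= 18.8086%


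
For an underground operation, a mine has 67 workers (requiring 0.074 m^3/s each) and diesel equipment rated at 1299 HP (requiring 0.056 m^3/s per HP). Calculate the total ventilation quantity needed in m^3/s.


Airflow for workers:
Q_people = 67 * 0.074 = 4.958 m^3/s
Airflow for diesel equipment:
Q_diesel = 1299 * 0.056 = 72.744 m^3/s
Total ventilation:
Q_total = 4.958 + 72.744
= 77.702 m^3/s

77.702 m^3/s


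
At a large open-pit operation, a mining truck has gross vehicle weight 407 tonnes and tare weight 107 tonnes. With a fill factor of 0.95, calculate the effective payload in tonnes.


Maximum payload = gross - tare
= 407 - 107 = 300 tonnes
Effective payload = max payload * fill factor
= 300 * 0.95
= 285.0 tonnes

285.0 tonnes


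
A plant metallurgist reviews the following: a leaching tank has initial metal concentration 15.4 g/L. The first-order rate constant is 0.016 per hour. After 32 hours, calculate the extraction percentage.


40.0704%

Compute the exponent:
-k * t = -0.016 * 32 = -0.512
Remaining concentration:
C = 15.4 * exp(-0.512)
= 15.4 * 0.5992957878
= 9.229155133 g/L
Extracted = 15.4 - 9.229155133 = 6.170844867 g/L
Extraction % = 6.170844867 / 15.4 * 100
= 40.0704%


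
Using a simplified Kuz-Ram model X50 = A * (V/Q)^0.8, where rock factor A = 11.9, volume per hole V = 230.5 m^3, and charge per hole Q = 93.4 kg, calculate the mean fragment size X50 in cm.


24.5135 cm

Compute V/Q:
V/Q = 230.5 / 93.4 = 2.467880086
Raise to the power 0.8:
(V/Q)^0.8 = 2.467880086^0.8 = 2.05996216
Multiply by A:
X50 = 11.9 * 2.05996216
= 24.5135 cm


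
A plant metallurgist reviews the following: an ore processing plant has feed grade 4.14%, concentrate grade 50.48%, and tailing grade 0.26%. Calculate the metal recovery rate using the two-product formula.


94.205%

Using the two-product formula:
R = 100 * c * (f - t) / (f * (c - t))
Numerator = 100 * 50.48 * (4.14 - 0.26)
= 100 * 50.48 * 3.88
= 19586.24
Denominator = 4.14 * (50.48 - 0.26)
= 4.14 * 50.22
= 207.9108
R = 19586.24 / 207.9108
= 94.205%


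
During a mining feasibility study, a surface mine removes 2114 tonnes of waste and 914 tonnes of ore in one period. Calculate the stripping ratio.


2.3129

Stripping ratio = waste tonnage / ore tonnage
= 2114 / 914
= 2.3129


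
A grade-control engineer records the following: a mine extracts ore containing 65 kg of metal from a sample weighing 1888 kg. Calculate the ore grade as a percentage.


3.4428%

Ore grade = (metal mass / ore mass) * 100
= (65 / 1888) * 100
= 0.0344279661 * 100
= 3.4428%


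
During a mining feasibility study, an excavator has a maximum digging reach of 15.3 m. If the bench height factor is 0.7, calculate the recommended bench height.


10.71 m

Bench height = reach * factor
= 15.3 * 0.7
= 10.71 m


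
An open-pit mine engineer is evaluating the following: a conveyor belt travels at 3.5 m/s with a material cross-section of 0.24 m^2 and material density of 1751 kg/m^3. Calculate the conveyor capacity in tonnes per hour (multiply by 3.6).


5295.024 t/h

Volumetric flow = speed * area
= 3.5 * 0.24 = 0.84 m^3/s
Mass flow = volumetric * density
= 0.84 * 1751 = 1470.84 kg/s
Convert to t/h: multiply by 3.6
Capacity = 1470.84 * 3.6
= 5295.024 t/h


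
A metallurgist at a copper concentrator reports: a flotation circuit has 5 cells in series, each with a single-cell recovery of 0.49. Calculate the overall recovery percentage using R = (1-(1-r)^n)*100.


Complement of single-cell recovery:
1 - r = 1 - 0.49 = 0.51
Raise to power n:
(1 - r)^5 = 0.51^5 = 0.0345025251
Overall recovery:
R = (1 - 0.0345025251) * 100
= 96.5497%

96.5497%


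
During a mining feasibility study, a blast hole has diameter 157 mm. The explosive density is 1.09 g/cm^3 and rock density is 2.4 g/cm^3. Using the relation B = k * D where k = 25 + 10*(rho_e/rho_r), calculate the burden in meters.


First, compute k:
rho_e / rho_r = 1.09 / 2.4 = 0.4541666667
k = 25 + 10 * 0.4541666667 = 29.54166667
Then, compute burden:
B = k * D / 1000 = 29.54166667 * 157 / 1000
= 4638.041667 / 1000
= 4.638 m

4.638 m


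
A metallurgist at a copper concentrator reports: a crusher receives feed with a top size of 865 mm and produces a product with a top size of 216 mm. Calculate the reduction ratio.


Reduction ratio = feed size / product size
= 865 / 216
= 4.0046

4.0046


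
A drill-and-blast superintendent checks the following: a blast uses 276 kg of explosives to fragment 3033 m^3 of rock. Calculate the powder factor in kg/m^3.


0.091 kg/m^3

Powder factor = explosive mass / rock volume
= 276 / 3033
= 0.091 kg/m^3


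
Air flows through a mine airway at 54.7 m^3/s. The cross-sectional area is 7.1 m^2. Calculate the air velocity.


7.7042 m/s

Velocity = flow rate / cross-sectional area
= 54.7 / 7.1
= 7.7042 m/s


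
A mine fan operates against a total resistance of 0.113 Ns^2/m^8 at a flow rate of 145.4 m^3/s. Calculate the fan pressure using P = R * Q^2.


Compute Q^2:
Q^2 = 145.4^2 = 21141.16
Compute pressure:
P = R * Q^2 = 0.113 * 21141.16
= 2388.9511 Pa

2388.9511 Pa


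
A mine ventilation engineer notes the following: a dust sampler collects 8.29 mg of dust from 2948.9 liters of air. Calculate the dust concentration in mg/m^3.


Convert liters to m^3: 1 m^3 = 1000 L
Concentration = mass / volume * 1000
= 8.29 / 2948.9 * 1000
= 0.002811217742 * 1000
= 2.8112 mg/m^3

2.8112 mg/m^3


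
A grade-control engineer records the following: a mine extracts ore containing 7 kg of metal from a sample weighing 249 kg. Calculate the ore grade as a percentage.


Ore grade = (metal mass / ore mass) * 100
= (7 / 249) * 100
= 0.0281124498 * 100
= 2.8112%

2.8112%


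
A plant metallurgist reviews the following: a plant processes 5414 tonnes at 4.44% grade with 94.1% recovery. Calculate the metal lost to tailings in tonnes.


Total metal in feed:
= 5414 * 4.44 / 100 = 240.3816 tonnes
Metal recovered:
= 240.3816 * 94.1 / 100 = 226.1990856 tonnes
Metal lost to tailings:
= 240.3816 - 226.1990856
= 14.1825 tonnes

14.1825 tonnes


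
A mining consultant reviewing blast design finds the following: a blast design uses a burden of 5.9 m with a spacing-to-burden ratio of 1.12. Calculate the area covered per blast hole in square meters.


38.9872 m^2

First, find the spacing:
Spacing = burden * ratio = 5.9 * 1.12
= 6.608 m
Then, calculate the area:
Area = burden * spacing = 5.9 * 6.608
= 38.9872 m^2


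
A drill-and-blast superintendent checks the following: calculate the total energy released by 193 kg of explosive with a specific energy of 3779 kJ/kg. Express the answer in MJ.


729.347 MJ

Energy = mass * specific_energy / 1000
= 193 * 3779 / 1000
= 729347 / 1000
= 729.347 MJ


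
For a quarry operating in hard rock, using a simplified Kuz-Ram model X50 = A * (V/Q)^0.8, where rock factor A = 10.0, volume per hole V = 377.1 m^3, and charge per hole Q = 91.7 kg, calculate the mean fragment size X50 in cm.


Compute V/Q:
V/Q = 377.1 / 91.7 = 4.112322792
Raise to the power 0.8:
(V/Q)^0.8 = 4.112322792^0.8 = 3.099343826
Multiply by A:
X50 = 10.0 * 3.099343826
= 30.9934 cm

30.9934 cm


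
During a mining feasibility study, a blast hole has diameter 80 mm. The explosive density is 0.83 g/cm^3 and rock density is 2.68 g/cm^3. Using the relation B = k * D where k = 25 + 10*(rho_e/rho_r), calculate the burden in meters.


2.2478 m

First, compute k:
rho_e / rho_r = 0.83 / 2.68 = 0.3097014925
k = 25 + 10 * 0.3097014925 = 28.09701493
Then, compute burden:
B = k * D / 1000 = 28.09701493 * 80 / 1000
= 2247.761194 / 1000
= 2.2478 m


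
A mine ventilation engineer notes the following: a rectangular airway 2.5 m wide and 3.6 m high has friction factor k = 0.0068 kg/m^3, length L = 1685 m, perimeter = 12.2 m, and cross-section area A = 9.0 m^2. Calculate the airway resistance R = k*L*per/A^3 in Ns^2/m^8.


Compute the numerator:
k * L * per = 0.0068 * 1685 * 12.2
= 139.7876
Compute the denominator:
A^3 = 9.0^3 = 729
Resistance:
R = 139.7876 / 729
= 0.1918 Ns^2/m^8

0.1918 Ns^2/m^8


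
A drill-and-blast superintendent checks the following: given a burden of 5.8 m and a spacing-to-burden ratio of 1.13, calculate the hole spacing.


6.554 m

Spacing = burden * ratio
= 5.8 * 1.13
= 6.554 m


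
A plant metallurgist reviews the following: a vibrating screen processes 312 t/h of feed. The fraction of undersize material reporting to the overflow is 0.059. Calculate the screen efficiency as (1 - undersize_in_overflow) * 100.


Screen efficiency = (1 - fraction of undersize in overflow) * 100
= (1 - 0.059) * 100
= 0.941 * 100
= 94.1%

94.1%


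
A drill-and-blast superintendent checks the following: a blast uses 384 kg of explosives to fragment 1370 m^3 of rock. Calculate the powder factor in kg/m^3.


Powder factor = explosive mass / rock volume
= 384 / 1370
= 0.2803 kg/m^3

0.2803 kg/m^3


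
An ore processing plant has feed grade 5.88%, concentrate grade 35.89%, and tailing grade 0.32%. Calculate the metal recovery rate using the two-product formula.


Using the two-product formula:
R = 100 * c * (f - t) / (f * (c - t))
Numerator = 100 * 35.89 * (5.88 - 0.32)
= 100 * 35.89 * 5.56
= 19954.84
Denominator = 5.88 * (35.89 - 0.32)
= 5.88 * 35.57
= 209.1516
R = 19954.84 / 209.1516
= 95.4085%

95.4085%


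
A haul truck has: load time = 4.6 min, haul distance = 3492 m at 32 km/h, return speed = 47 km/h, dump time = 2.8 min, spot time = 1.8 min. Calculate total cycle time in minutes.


20.2054 min

Convert haul speed to m/min: 32 * 1000/60 = 533.3333333 m/min
Haul time = 3492 / 533.3333333 = 6.5475 min
Convert return speed to m/min: 47 * 1000/60 = 783.3333333 m/min
Return time = 3492 / 783.3333333 = 4.45787234 min
Total cycle time:
= 4.6 + 6.5475 + 2.8 + 4.45787234 + 1.8
= 20.2054 min


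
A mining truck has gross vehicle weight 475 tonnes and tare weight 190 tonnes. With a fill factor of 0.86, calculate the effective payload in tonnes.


Maximum payload = gross - tare
= 475 - 190 = 285 tonnes
Effective payload = max payload * fill factor
= 285 * 0.86
= 245.1 tonnes

245.1 tonnes


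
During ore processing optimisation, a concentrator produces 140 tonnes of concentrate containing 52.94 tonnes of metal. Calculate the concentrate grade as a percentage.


37.8143%

Grade = (metal in concentrate / concentrate mass) * 100
= (52.94 / 140) * 100
= 0.3781428571 * 100
= 37.8143%


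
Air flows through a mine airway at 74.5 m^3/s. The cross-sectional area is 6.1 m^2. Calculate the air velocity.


12.2131 m/s

Velocity = flow rate / cross-sectional area
= 74.5 / 6.1
= 12.2131 m/s


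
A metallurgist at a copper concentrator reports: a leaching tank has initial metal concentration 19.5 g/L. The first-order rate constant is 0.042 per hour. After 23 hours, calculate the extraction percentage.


61.9398%

Compute the exponent:
-k * t = -0.042 * 23 = -0.966
Remaining concentration:
C = 19.5 * exp(-0.966)
= 19.5 * 0.380602407
= 7.421746936 g/L
Extracted = 19.5 - 7.421746936 = 12.07825306 g/L
Extraction % = 12.07825306 / 19.5 * 100
= 61.9398%


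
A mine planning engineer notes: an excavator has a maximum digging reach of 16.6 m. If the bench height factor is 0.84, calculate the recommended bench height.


13.944 m

Bench height = reach * factor
= 16.6 * 0.84
= 13.944 m


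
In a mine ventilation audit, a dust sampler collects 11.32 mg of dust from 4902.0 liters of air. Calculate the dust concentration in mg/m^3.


2.3093 mg/m^3

Convert liters to m^3: 1 m^3 = 1000 L
Concentration = mass / volume * 1000
= 11.32 / 4902.0 * 1000
= 0.002309261526 * 1000
= 2.3093 mg/m^3


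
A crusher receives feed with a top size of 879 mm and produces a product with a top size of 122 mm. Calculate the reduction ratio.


7.2049

Reduction ratio = feed size / product size
= 879 / 122
= 7.2049


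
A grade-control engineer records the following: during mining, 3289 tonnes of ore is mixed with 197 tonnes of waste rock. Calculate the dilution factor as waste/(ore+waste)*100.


5.6512%

Total material = ore + waste
= 3289 + 197 = 3486 tonnes
Dilution = waste / total * 100
= 197 / 3486 * 100
= 0.05651176133 * 100
= 5.6512%


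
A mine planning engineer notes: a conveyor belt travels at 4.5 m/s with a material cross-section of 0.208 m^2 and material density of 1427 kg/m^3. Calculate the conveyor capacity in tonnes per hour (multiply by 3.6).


4808.4192 t/h

Volumetric flow = speed * area
= 4.5 * 0.208 = 0.936 m^3/s
Mass flow = volumetric * density
= 0.936 * 1427 = 1335.672 kg/s
Convert to t/h: multiply by 3.6
Capacity = 1335.672 * 3.6
= 4808.4192 t/h


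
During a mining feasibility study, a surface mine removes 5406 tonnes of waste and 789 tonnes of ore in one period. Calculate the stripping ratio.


6.8517

Stripping ratio = waste tonnage / ore tonnage
= 5406 / 789
= 6.8517


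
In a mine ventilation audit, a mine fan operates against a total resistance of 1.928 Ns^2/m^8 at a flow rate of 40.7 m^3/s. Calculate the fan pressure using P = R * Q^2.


3193.7127 Pa

Compute Q^2:
Q^2 = 40.7^2 = 1656.49
Compute pressure:
P = R * Q^2 = 1.928 * 1656.49
= 3193.7127 Pa


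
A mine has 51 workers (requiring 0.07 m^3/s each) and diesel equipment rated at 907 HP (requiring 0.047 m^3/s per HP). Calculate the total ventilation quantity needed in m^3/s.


46.199 m^3/s

Airflow for workers:
Q_people = 51 * 0.07 = 3.57 m^3/s
Airflow for diesel equipment:
Q_diesel = 907 * 0.047 = 42.629 m^3/s
Total ventilation:
Q_total = 3.57 + 42.629
= 46.199 m^3/s


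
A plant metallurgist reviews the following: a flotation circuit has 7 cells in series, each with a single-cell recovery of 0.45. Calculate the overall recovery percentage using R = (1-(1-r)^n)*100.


Complement of single-cell recovery:
1 - r = 1 - 0.45 = 0.55
Raise to power n:
(1 - r)^7 = 0.55^7 = 0.01522435234
Overall recovery:
R = (1 - 0.01522435234) * 100
= 98.4776%

98.4776%


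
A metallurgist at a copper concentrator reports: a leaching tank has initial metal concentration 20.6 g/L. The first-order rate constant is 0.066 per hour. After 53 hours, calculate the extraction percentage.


96.9742%

Compute the exponent:
-k * t = -0.066 * 53 = -3.498
Remaining concentration:
C = 20.6 * exp(-3.498)
= 20.6 * 0.03025783862
= 0.6233114757 g/L
Extracted = 20.6 - 0.6233114757 = 19.97668852 g/L
Extraction % = 19.97668852 / 20.6 * 100
= 96.9742%


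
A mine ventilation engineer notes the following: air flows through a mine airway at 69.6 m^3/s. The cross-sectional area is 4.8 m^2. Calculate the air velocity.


Velocity = flow rate / cross-sectional area
= 69.6 / 4.8
= 14.5 m/s

14.5 m/s


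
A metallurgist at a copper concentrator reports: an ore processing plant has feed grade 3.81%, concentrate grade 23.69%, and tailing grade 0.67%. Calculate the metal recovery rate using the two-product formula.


Using the two-product formula:
R = 100 * c * (f - t) / (f * (c - t))
Numerator = 100 * 23.69 * (3.81 - 0.67)
= 100 * 23.69 * 3.14
= 7438.66
Denominator = 3.81 * (23.69 - 0.67)
= 3.81 * 23.02
= 87.7062
R = 7438.66 / 87.7062
= 84.8134%

84.8134%


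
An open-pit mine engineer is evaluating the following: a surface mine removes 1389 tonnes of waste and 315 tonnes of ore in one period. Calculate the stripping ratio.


4.4095

Stripping ratio = waste tonnage / ore tonnage
= 1389 / 315
= 4.4095


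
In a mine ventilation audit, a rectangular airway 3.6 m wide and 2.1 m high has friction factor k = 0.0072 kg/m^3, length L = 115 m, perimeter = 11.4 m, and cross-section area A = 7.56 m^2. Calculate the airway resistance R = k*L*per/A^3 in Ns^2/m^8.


Compute the numerator:
k * L * per = 0.0072 * 115 * 11.4
= 9.4392
Compute the denominator:
A^3 = 7.56^3 = 432.081216
Resistance:
R = 9.4392 / 432.081216
= 0.0218 Ns^2/m^8

0.0218 Ns^2/m^8


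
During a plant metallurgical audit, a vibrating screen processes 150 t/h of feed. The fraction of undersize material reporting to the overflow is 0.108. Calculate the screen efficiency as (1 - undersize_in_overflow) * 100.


89.2%

Screen efficiency = (1 - fraction of undersize in overflow) * 100
= (1 - 0.108) * 100
= 0.892 * 100
= 89.2%


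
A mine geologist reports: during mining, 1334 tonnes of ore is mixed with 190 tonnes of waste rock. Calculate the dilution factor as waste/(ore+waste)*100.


12.4672%

Total material = ore + waste
= 1334 + 190 = 1524 tonnes
Dilution = waste / total * 100
= 190 / 1524 * 100
= 0.124671916 * 100
= 12.4672%


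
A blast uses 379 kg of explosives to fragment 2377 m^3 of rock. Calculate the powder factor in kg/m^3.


Powder factor = explosive mass / rock volume
= 379 / 2377
= 0.1594 kg/m^3

0.1594 kg/m^3


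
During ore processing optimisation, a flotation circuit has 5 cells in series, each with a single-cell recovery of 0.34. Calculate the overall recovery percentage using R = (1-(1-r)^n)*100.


87.4767%

Complement of single-cell recovery:
1 - r = 1 - 0.34 = 0.66
Raise to power n:
(1 - r)^5 = 0.66^5 = 0.1252332576
Overall recovery:
R = (1 - 0.1252332576) * 100
= 87.4767%


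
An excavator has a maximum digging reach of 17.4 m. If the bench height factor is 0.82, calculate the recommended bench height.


14.268 m

Bench height = reach * factor
= 17.4 * 0.82
= 14.268 m


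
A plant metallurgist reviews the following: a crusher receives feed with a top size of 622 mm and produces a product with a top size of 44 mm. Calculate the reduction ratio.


14.1364

Reduction ratio = feed size / product size
= 622 / 44
= 14.1364


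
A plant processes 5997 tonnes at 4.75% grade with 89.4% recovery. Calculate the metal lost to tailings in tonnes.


Total metal in feed:
= 5997 * 4.75 / 100 = 284.8575 tonnes
Metal recovered:
= 284.8575 * 89.4 / 100 = 254.662605 tonnes
Metal lost to tailings:
= 284.8575 - 254.662605
= 30.1949 tonnes

30.1949 tonnes


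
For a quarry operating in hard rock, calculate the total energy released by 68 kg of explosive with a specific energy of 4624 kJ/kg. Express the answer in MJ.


314.432 MJ

Energy = mass * specific_energy / 1000
= 68 * 4624 / 1000
= 314432 / 1000
= 314.432 MJ


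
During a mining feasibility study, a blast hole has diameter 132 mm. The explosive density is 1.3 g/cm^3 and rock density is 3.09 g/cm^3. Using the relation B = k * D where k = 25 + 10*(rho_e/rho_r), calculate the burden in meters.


3.8553 m

First, compute k:
rho_e / rho_r = 1.3 / 3.09 = 0.4207119741
k = 25 + 10 * 0.4207119741 = 29.20711974
Then, compute burden:
B = k * D / 1000 = 29.20711974 * 132 / 1000
= 3855.339806 / 1000
= 3.8553 m


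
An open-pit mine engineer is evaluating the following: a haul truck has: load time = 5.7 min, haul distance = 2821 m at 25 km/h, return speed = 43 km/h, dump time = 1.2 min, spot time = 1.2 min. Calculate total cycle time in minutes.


Convert haul speed to m/min: 25 * 1000/60 = 416.6666667 m/min
Haul time = 2821 / 416.6666667 = 6.7704 min
Convert return speed to m/min: 43 * 1000/60 = 716.6666667 m/min
Return time = 2821 / 716.6666667 = 3.93627907 min
Total cycle time:
= 5.7 + 6.7704 + 1.2 + 3.93627907 + 1.2
= 18.8067 min

18.8067 min


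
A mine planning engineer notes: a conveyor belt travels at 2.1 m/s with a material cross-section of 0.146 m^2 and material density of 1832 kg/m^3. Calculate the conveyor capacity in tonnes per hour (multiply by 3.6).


Volumetric flow = speed * area
= 2.1 * 0.146 = 0.3066 m^3/s
Mass flow = volumetric * density
= 0.3066 * 1832 = 561.6912 kg/s
Convert to t/h: multiply by 3.6
Capacity = 561.6912 * 3.6
= 2022.0883 t/h

2022.0883 t/h


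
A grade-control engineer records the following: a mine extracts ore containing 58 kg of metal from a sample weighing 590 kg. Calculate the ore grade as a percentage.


Ore grade = (metal mass / ore mass) * 100
= (58 / 590) * 100
= 0.09830508475 * 100
= 9.8305%

9.8305%


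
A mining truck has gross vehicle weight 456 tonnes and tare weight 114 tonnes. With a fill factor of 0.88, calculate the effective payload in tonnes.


300.96 tonnes

Maximum payload = gross - tare
= 456 - 114 = 342 tonnes
Effective payload = max payload * fill factor
= 342 * 0.88
= 300.96 tonnes


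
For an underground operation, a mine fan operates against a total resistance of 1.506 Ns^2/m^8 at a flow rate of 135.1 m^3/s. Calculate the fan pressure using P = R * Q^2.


Compute Q^2:
Q^2 = 135.1^2 = 18252.01
Compute pressure:
P = R * Q^2 = 1.506 * 18252.01
= 27487.5271 Pa

27487.5271 Pa


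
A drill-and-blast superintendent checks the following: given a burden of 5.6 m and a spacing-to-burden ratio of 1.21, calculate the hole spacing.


6.776 m

Spacing = burden * ratio
= 5.6 * 1.21
= 6.776 m


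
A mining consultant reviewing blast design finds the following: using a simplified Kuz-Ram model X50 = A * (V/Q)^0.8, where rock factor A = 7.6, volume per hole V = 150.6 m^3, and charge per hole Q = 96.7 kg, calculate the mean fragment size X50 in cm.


Compute V/Q:
V/Q = 150.6 / 96.7 = 1.557394002
Raise to the power 0.8:
(V/Q)^0.8 = 1.557394002^0.8 = 1.425341067
Multiply by A:
X50 = 7.6 * 1.425341067
= 10.8326 cm

10.8326 cm


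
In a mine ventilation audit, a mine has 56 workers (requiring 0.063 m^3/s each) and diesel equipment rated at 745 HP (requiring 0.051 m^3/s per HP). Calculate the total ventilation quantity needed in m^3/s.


41.523 m^3/s

Airflow for workers:
Q_people = 56 * 0.063 = 3.528 m^3/s
Airflow for diesel equipment:
Q_diesel = 745 * 0.051 = 37.995 m^3/s
Total ventilation:
Q_total = 3.528 + 37.995
= 41.523 m^3/s


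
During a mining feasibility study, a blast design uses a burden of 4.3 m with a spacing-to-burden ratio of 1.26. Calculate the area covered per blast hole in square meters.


23.2974 m^2

First, find the spacing:
Spacing = burden * ratio = 4.3 * 1.26
= 5.418 m
Then, calculate the area:
Area = burden * spacing = 4.3 * 5.418
= 23.2974 m^2


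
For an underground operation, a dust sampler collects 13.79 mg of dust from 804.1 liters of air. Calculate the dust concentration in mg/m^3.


17.1496 mg/m^3

Convert liters to m^3: 1 m^3 = 1000 L
Concentration = mass / volume * 1000
= 13.79 / 804.1 * 1000
= 0.01714960826 * 1000
= 17.1496 mg/m^3


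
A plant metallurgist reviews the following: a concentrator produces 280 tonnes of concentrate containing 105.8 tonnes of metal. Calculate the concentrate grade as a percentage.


Grade = (metal in concentrate / concentrate mass) * 100
= (105.8 / 280) * 100
= 0.3778571429 * 100
= 37.7857%

37.7857%


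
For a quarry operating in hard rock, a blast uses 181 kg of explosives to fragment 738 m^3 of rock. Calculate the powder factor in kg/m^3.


Powder factor = explosive mass / rock volume
= 181 / 738
= 0.2453 kg/m^3

0.2453 kg/m^3


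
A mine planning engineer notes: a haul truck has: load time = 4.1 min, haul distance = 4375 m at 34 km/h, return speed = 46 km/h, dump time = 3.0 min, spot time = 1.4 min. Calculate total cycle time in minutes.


Convert haul speed to m/min: 34 * 1000/60 = 566.6666667 m/min
Haul time = 4375 / 566.6666667 = 7.720588235 min
Convert return speed to m/min: 46 * 1000/60 = 766.6666667 m/min
Return time = 4375 / 766.6666667 = 5.706521739 min
Total cycle time:
= 4.1 + 7.720588235 + 3.0 + 5.706521739 + 1.4
= 21.9271 min

21.9271 min


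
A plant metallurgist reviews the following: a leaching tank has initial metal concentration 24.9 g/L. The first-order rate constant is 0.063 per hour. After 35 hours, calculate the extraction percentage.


88.9749%

Compute the exponent:
-k * t = -0.063 * 35 = -2.205
Remaining concentration:
C = 24.9 * exp(-2.205)
= 24.9 * 0.1102505253
= 2.74523808 g/L
Extracted = 24.9 - 2.74523808 = 22.15476192 g/L
Extraction % = 22.15476192 / 24.9 * 100
= 88.9749%


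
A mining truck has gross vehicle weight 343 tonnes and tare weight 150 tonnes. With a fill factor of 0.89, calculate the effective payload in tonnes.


Maximum payload = gross - tare
= 343 - 150 = 193 tonnes
Effective payload = max payload * fill factor
= 193 * 0.89
= 171.77 tonnes

171.77 tonnes


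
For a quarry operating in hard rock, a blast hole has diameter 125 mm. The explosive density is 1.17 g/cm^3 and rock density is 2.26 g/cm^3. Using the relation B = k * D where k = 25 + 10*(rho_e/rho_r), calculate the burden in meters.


First, compute k:
rho_e / rho_r = 1.17 / 2.26 = 0.517699115
k = 25 + 10 * 0.517699115 = 30.17699115
Then, compute burden:
B = k * D / 1000 = 30.17699115 * 125 / 1000
= 3772.123894 / 1000
= 3.7721 m

3.7721 m


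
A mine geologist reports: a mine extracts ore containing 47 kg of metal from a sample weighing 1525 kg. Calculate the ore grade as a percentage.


3.082%

Ore grade = (metal mass / ore mass) * 100
= (47 / 1525) * 100
= 0.03081967213 * 100
= 3.082%


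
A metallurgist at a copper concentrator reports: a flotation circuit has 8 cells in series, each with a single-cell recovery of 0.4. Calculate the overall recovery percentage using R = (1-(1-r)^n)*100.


98.3204%

Complement of single-cell recovery:
1 - r = 1 - 0.4 = 0.6
Raise to power n:
(1 - r)^8 = 0.6^8 = 0.01679616
Overall recovery:
R = (1 - 0.01679616) * 100
= 98.3204%


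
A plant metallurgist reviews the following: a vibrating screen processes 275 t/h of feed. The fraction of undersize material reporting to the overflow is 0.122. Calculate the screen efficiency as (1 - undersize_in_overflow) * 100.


87.8%

Screen efficiency = (1 - fraction of undersize in overflow) * 100
= (1 - 0.122) * 100
= 0.878 * 100
= 87.8%


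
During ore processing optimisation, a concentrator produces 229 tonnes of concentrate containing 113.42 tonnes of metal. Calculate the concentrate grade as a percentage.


49.5284%

Grade = (metal in concentrate / concentrate mass) * 100
= (113.42 / 229) * 100
= 0.4952838428 * 100
= 49.5284%


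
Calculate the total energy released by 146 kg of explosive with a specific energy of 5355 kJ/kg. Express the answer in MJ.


781.83 MJ

Energy = mass * specific_energy / 1000
= 146 * 5355 / 1000
= 781830 / 1000
= 781.83 MJ


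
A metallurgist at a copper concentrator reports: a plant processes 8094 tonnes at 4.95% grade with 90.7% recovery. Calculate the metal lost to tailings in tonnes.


Total metal in feed:
= 8094 * 4.95 / 100 = 400.653 tonnes
Metal recovered:
= 400.653 * 90.7 / 100 = 363.392271 tonnes
Metal lost to tailings:
= 400.653 - 363.392271
= 37.2607 tonnes

37.2607 tonnes


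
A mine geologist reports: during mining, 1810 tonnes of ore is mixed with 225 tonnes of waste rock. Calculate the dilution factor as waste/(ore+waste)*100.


11.0565%

Total material = ore + waste
= 1810 + 225 = 2035 tonnes
Dilution = waste / total * 100
= 225 / 2035 * 100
= 0.1105651106 * 100
= 11.0565%


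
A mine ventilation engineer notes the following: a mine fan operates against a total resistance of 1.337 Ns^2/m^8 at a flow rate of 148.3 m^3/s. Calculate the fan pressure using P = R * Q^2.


Compute Q^2:
Q^2 = 148.3^2 = 21992.89
Compute pressure:
P = R * Q^2 = 1.337 * 21992.89
= 29404.4939 Pa

29404.4939 Pa


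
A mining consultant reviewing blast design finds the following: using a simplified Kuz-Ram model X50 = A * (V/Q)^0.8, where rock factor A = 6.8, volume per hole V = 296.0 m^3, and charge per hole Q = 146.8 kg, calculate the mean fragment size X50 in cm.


11.9168 cm

Compute V/Q:
V/Q = 296.0 / 146.8 = 2.016348774
Raise to the power 0.8:
(V/Q)^0.8 = 2.016348774^0.8 = 1.752477797
Multiply by A:
X50 = 6.8 * 1.752477797
= 11.9168 cm


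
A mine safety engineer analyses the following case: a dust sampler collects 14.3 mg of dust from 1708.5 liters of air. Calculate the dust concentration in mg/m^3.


Convert liters to m^3: 1 m^3 = 1000 L
Concentration = mass / volume * 1000
= 14.3 / 1708.5 * 1000
= 0.00836991513 * 1000
= 8.3699 mg/m^3

8.3699 mg/m^3


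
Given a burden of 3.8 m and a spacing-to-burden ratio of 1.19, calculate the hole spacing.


Spacing = burden * ratio
= 3.8 * 1.19
= 4.522 m

4.522 m


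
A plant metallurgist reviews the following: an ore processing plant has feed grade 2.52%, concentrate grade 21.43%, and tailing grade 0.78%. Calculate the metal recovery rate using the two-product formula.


71.6557%

Using the two-product formula:
R = 100 * c * (f - t) / (f * (c - t))
Numerator = 100 * 21.43 * (2.52 - 0.78)
= 100 * 21.43 * 1.74
= 3728.82
Denominator = 2.52 * (21.43 - 0.78)
= 2.52 * 20.65
= 52.038
R = 3728.82 / 52.038
= 71.6557%


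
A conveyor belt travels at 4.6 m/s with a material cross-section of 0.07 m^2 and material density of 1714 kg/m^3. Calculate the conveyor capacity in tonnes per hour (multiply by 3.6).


Volumetric flow = speed * area
= 4.6 * 0.07 = 0.322 m^3/s
Mass flow = volumetric * density
= 0.322 * 1714 = 551.908 kg/s
Convert to t/h: multiply by 3.6
Capacity = 551.908 * 3.6
= 1986.8688 t/h

1986.8688 t/h


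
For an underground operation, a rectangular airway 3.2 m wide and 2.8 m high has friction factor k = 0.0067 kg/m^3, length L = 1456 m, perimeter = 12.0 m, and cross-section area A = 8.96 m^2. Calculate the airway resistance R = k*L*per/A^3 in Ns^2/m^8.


Compute the numerator:
k * L * per = 0.0067 * 1456 * 12.0
= 117.0624
Compute the denominator:
A^3 = 8.96^3 = 719.323136
Resistance:
R = 117.0624 / 719.323136
= 0.1627 Ns^2/m^8

0.1627 Ns^2/m^8


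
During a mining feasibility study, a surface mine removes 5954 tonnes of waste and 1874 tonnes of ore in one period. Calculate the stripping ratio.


Stripping ratio = waste tonnage / ore tonnage
= 5954 / 1874
= 3.1772

3.1772


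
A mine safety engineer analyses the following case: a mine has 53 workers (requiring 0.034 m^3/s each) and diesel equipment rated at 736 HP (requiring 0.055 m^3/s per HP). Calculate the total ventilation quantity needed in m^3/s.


42.282 m^3/s

Airflow for workers:
Q_people = 53 * 0.034 = 1.802 m^3/s
Airflow for diesel equipment:
Q_diesel = 736 * 0.055 = 40.48 m^3/s
Total ventilation:
Q_total = 1.802 + 40.48
= 42.282 m^3/s


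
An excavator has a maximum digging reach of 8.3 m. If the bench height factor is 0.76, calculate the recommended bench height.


6.308 m

Bench height = reach * factor
= 8.3 * 0.76
= 6.308 m


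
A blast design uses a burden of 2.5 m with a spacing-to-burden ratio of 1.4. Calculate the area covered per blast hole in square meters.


8.75 m^2

First, find the spacing:
Spacing = burden * ratio = 2.5 * 1.4
= 3.5 m
Then, calculate the area:
Area = burden * spacing = 2.5 * 3.5
= 8.75 m^2


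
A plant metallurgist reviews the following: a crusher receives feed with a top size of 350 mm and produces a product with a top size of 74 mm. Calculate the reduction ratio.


Reduction ratio = feed size / product size
= 350 / 74
= 4.7297

4.7297


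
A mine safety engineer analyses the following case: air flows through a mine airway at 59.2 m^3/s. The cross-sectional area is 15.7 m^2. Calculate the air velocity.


Velocity = flow rate / cross-sectional area
= 59.2 / 15.7
= 3.7707 m/s

3.7707 m/s


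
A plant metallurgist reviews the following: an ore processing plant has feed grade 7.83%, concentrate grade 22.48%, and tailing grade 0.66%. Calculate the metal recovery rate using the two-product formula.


Using the two-product formula:
R = 100 * c * (f - t) / (f * (c - t))
Numerator = 100 * 22.48 * (7.83 - 0.66)
= 100 * 22.48 * 7.17
= 16118.16
Denominator = 7.83 * (22.48 - 0.66)
= 7.83 * 21.82
= 170.8506
R = 16118.16 / 170.8506
= 94.3407%

94.3407%


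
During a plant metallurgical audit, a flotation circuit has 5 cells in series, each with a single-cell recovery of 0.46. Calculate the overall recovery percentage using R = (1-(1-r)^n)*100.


Complement of single-cell recovery:
1 - r = 1 - 0.46 = 0.54
Raise to power n:
(1 - r)^5 = 0.54^5 = 0.0459165024
Overall recovery:
R = (1 - 0.0459165024) * 100
= 95.4083%

95.4083%


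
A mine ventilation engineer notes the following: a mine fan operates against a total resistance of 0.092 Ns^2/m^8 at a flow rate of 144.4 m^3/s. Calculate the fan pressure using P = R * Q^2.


Compute Q^2:
Q^2 = 144.4^2 = 20851.36
Compute pressure:
P = R * Q^2 = 0.092 * 20851.36
= 1918.3251 Pa

1918.3251 Pa


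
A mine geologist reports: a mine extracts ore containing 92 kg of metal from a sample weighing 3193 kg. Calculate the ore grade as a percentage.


2.8813%

Ore grade = (metal mass / ore mass) * 100
= (92 / 3193) * 100
= 0.0288130285 * 100
= 2.8813%


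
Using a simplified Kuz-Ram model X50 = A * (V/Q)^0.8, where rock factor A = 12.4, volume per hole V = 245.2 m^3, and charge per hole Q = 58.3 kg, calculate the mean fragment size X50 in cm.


Compute V/Q:
V/Q = 245.2 / 58.3 = 4.205831904
Raise to the power 0.8:
(V/Q)^0.8 = 4.205831904^0.8 = 3.155596959
Multiply by A:
X50 = 12.4 * 3.155596959
= 39.1294 cm

39.1294 cm


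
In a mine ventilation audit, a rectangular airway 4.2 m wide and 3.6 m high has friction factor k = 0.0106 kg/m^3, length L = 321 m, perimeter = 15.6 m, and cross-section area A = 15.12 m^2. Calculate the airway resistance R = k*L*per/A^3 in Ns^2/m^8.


0.0154 Ns^2/m^8

Compute the numerator:
k * L * per = 0.0106 * 321 * 15.6
= 53.08056
Compute the denominator:
A^3 = 15.12^3 = 3456.649728
Resistance:
R = 53.08056 / 3456.649728
= 0.0154 Ns^2/m^8


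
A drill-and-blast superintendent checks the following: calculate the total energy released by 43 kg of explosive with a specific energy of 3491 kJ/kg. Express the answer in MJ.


150.113 MJ

Energy = mass * specific_energy / 1000
= 43 * 3491 / 1000
= 150113 / 1000
= 150.113 MJ


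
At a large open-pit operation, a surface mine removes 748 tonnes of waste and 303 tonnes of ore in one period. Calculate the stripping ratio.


Stripping ratio = waste tonnage / ore tonnage
= 748 / 303
= 2.4686

2.4686


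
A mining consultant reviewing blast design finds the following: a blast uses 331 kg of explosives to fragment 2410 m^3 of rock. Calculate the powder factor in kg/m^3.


0.1373 kg/m^3

Powder factor = explosive mass / rock volume
= 331 / 2410
= 0.1373 kg/m^3


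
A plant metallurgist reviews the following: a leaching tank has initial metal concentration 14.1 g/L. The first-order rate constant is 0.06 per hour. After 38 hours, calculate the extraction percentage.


Compute the exponent:
-k * t = -0.06 * 38 = -2.28
Remaining concentration:
C = 14.1 * exp(-2.28)
= 14.1 * 0.1022842067
= 1.442207315 g/L
Extracted = 14.1 - 1.442207315 = 12.65779269 g/L
Extraction % = 12.65779269 / 14.1 * 100
= 89.7716%

89.7716%


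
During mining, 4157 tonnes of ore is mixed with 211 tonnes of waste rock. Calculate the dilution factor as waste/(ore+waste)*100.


Total material = ore + waste
= 4157 + 211 = 4368 tonnes
Dilution = waste / total * 100
= 211 / 4368 * 100
= 0.04830586081 * 100
= 4.8306%

4.8306%


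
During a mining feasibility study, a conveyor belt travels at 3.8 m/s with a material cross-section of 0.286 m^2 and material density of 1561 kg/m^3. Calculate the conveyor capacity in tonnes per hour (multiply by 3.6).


Volumetric flow = speed * area
= 3.8 * 0.286 = 1.0868 m^3/s
Mass flow = volumetric * density
= 1.0868 * 1561 = 1696.4948 kg/s
Convert to t/h: multiply by 3.6
Capacity = 1696.4948 * 3.6
= 6107.3813 t/h

6107.3813 t/h


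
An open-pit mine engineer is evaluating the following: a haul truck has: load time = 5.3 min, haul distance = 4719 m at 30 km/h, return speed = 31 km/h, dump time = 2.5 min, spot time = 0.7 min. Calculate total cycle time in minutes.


Convert haul speed to m/min: 30 * 1000/60 = 500 m/min
Haul time = 4719 / 500 = 9.438 min
Convert return speed to m/min: 31 * 1000/60 = 516.6666667 m/min
Return time = 4719 / 516.6666667 = 9.133548387 min
Total cycle time:
= 5.3 + 9.438 + 2.5 + 9.133548387 + 0.7
= 27.0715 min

27.0715 min


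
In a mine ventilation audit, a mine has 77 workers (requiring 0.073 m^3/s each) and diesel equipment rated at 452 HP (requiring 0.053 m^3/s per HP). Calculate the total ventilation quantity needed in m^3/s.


Airflow for workers:
Q_people = 77 * 0.073 = 5.621 m^3/s
Airflow for diesel equipment:
Q_diesel = 452 * 0.053 = 23.956 m^3/s
Total ventilation:
Q_total = 5.621 + 23.956
= 29.577 m^3/s

29.577 m^3/s


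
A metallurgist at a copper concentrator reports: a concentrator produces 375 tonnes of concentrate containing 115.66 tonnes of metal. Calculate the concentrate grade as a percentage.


30.8427%

Grade = (metal in concentrate / concentrate mass) * 100
= (115.66 / 375) * 100
= 0.3084266667 * 100
= 30.8427%


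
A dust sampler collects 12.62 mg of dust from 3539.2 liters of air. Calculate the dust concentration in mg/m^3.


Convert liters to m^3: 1 m^3 = 1000 L
Concentration = mass / volume * 1000
= 12.62 / 3539.2 * 1000
= 0.003565777577 * 1000
= 3.5658 mg/m^3

3.5658 mg/m^3


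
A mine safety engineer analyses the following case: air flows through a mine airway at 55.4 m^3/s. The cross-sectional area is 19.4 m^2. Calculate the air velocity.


Velocity = flow rate / cross-sectional area
= 55.4 / 19.4
= 2.8557 m/s

2.8557 m/s


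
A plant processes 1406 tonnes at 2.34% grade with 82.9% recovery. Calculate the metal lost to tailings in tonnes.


Total metal in feed:
= 1406 * 2.34 / 100 = 32.9004 tonnes
Metal recovered:
= 32.9004 * 82.9 / 100 = 27.2744316 tonnes
Metal lost to tailings:
= 32.9004 - 27.2744316
= 5.626 tonnes

5.626 tonnes


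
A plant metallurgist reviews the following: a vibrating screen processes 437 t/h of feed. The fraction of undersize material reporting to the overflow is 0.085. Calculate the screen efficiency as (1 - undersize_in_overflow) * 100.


91.5%

Screen efficiency = (1 - fraction of undersize in overflow) * 100
= (1 - 0.085) * 100
= 0.915 * 100
= 91.5%


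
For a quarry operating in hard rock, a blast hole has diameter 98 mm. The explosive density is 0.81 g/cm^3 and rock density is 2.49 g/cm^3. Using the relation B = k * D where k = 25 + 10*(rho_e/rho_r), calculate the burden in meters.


First, compute k:
rho_e / rho_r = 0.81 / 2.49 = 0.3253012048
k = 25 + 10 * 0.3253012048 = 28.25301205
Then, compute burden:
B = k * D / 1000 = 28.25301205 * 98 / 1000
= 2768.795181 / 1000
= 2.7688 m

2.7688 m


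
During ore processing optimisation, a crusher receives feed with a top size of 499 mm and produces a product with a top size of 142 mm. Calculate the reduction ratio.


3.5141

Reduction ratio = feed size / product size
= 499 / 142
= 3.5141


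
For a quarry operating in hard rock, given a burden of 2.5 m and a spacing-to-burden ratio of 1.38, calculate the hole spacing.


3.45 m

Spacing = burden * ratio
= 2.5 * 1.38
= 3.45 m


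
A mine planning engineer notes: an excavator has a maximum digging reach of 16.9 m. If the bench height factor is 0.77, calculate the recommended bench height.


Bench height = reach * factor
= 16.9 * 0.77
= 13.013 m

13.013 m


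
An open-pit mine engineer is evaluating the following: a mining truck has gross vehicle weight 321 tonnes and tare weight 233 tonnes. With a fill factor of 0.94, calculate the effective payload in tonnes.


82.72 tonnes

Maximum payload = gross - tare
= 321 - 233 = 88 tonnes
Effective payload = max payload * fill factor
= 88 * 0.94
= 82.72 tonnes
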